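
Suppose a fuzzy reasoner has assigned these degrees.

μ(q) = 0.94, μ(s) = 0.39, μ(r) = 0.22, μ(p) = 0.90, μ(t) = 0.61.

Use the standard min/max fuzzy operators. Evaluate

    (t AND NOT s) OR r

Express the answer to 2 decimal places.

NOT s = 1 − 0.39 = 0.61
t AND NOT s = min(a, b) on (0.61, 0.61) = 0.61
(t AND NOT s) OR r = max(a, b) on (0.61, 0.22) = 0.61

0.61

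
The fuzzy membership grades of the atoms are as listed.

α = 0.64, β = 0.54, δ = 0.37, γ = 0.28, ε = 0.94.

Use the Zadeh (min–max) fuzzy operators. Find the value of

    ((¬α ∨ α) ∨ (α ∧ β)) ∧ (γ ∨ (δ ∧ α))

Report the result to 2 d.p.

0.37

¬α = 1 − 0.64 = 0.36
¬α ∨ α = max(a, b) on (0.36, 0.64) = 0.64
α ∧ β = min(a, b) on (0.64, 0.54) = 0.54
(¬α ∨ α) ∨ (α ∧ β) = max(a, b) on (0.64, 0.54) = 0.64
δ ∧ α = min(a, b) on (0.37, 0.64) = 0.37
γ ∨ (δ ∧ α) = max(a, b) on (0.28, 0.37) = 0.37
((¬α ∨ α) ∨ (α ∧ β)) ∧ (γ ∨ (δ ∧ α)) = min(a, b) on (0.64, 0.37) = 0.37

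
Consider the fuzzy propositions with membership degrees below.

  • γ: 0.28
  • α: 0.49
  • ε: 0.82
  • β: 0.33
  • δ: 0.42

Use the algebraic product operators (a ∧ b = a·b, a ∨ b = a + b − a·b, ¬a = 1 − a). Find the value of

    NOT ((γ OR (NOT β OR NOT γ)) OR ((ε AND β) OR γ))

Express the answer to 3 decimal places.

0.035

NOT β = 1 − 0.3300 = 0.6700
NOT γ = 1 − 0.2800 = 0.7200
NOT β OR NOT γ = a + b − a·b on (0.6700, 0.7200) = 0.9076
γ OR (NOT β OR NOT γ) = a + b − a·b on (0.2800, 0.9076) = 0.9335
ε AND β = a·b on (0.8200, 0.3300) = 0.2706
(ε AND β) OR γ = a + b − a·b on (0.2706, 0.2800) = 0.4748
(γ OR (NOT β OR NOT γ)) OR ((ε AND β) OR γ) = a + b − a·b on (0.9335, 0.4748) = 0.9651
NOT ((γ OR (NOT β OR NOT γ)) OR ((ε AND β) OR γ)) = 1 − 0.9651 = 0.0349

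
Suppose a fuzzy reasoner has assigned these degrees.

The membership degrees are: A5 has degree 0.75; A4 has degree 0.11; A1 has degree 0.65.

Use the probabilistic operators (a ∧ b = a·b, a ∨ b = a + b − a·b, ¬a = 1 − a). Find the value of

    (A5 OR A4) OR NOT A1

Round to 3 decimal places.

0.855

A5 OR A4 = a + b − a·b on (0.7500, 0.1100) = 0.7775
NOT A1 = 1 − 0.6500 = 0.3500
(A5 OR A4) OR NOT A1 = a + b − a·b on (0.7775, 0.3500) = 0.8554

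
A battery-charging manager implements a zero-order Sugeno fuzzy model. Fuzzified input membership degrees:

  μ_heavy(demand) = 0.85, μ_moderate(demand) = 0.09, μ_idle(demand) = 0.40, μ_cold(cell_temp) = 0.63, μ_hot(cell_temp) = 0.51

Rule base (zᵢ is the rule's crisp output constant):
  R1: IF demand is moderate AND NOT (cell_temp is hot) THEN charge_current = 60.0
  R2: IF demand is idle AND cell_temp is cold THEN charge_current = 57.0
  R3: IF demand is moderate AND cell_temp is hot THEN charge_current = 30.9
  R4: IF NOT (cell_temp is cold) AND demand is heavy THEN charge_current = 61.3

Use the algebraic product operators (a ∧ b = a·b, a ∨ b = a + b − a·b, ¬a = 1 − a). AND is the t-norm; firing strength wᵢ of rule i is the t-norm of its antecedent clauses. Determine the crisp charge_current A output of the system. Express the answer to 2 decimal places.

R1 (z=60.0): moderate=0.09, ¬hot=1−0.51=0.49; AND[a·b] → w = 0.0441
R2 (z=57.0): idle=0.40, cold=0.63; AND[a·b] → w = 0.2520
R3 (z=30.9): moderate=0.09, hot=0.51; AND[a·b] → w = 0.0459
R4 (z=61.3): ¬cold=1−0.63=0.37, heavy=0.85; AND[a·b] → w = 0.3145
Weighted average = (0.0441·60.0 + 0.2520·57.0 + 0.0459·30.9 + 0.3145·61.3) / (0.0441 + 0.2520 + 0.0459 + 0.3145)
  = 37.7072 / 0.6565 = 57.44

57.44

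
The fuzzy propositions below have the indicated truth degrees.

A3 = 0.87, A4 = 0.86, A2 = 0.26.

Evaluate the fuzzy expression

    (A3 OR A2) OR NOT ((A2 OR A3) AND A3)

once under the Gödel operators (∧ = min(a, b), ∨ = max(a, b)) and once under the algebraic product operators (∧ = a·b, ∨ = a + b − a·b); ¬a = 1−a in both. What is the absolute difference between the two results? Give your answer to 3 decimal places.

Under Gödel:
  A3 OR A2 = max(a, b) on (0.87, 0.26) = 0.87
  A2 OR A3 = max(a, b) on (0.26, 0.87) = 0.87
  (A2 OR A3) AND A3 = min(a, b) on (0.87, 0.87) = 0.87
  NOT ((A2 OR A3) AND A3) = 1 − 0.87 = 0.13
  (A3 OR A2) OR NOT ((A2 OR A3) AND A3) = max(a, b) on (0.87, 0.13) = 0.87
  → value = 0.8700
Under algebraic product:
  A3 OR A2 = a + b − a·b on (0.8700, 0.2600) = 0.9038
  A2 OR A3 = a + b − a·b on (0.2600, 0.8700) = 0.9038
  (A2 OR A3) AND A3 = a·b on (0.9038, 0.8700) = 0.7863
  NOT ((A2 OR A3) AND A3) = 1 − 0.7863 = 0.2137
  (A3 OR A2) OR NOT ((A2 OR A3) AND A3) = a + b − a·b on (0.9038, 0.2137) = 0.9244
  → value = 0.9244
|0.8700 − 0.9244| = 0.054

0.054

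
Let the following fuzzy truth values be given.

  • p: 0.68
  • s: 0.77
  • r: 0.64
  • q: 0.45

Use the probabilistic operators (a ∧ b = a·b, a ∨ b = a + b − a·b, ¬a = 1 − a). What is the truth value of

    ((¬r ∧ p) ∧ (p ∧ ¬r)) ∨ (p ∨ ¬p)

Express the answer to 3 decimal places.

¬r = 1 − 0.6400 = 0.3600
¬r ∧ p = a·b on (0.3600, 0.6800) = 0.2448
¬r = 1 − 0.6400 = 0.3600
p ∧ ¬r = a·b on (0.6800, 0.3600) = 0.2448
(¬r ∧ p) ∧ (p ∧ ¬r) = a·b on (0.2448, 0.2448) = 0.0599
¬p = 1 − 0.6800 = 0.3200
p ∨ ¬p = a + b − a·b on (0.6800, 0.3200) = 0.7824
((¬r ∧ p) ∧ (p ∧ ¬r)) ∨ (p ∨ ¬p) = a + b − a·b on (0.0599, 0.7824) = 0.7954

0.795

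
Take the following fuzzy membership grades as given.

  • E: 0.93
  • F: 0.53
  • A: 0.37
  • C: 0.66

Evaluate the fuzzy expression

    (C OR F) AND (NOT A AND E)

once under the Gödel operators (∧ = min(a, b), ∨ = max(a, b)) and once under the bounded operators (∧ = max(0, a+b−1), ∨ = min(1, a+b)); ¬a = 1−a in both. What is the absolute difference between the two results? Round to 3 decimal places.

Under Gödel:
  C OR F = max(a, b) on (0.66, 0.53) = 0.66
  NOT A = 1 − 0.37 = 0.63
  NOT A AND E = min(a, b) on (0.63, 0.93) = 0.63
  (C OR F) AND (NOT A AND E) = min(a, b) on (0.66, 0.63) = 0.63
  → value = 0.6300
Under bounded:
  C OR F = min(1, a+b) on (0.66, 0.53) = 1.00
  NOT A = 1 − 0.37 = 0.63
  NOT A AND E = max(0, a+b−1) on (0.63, 0.93) = 0.56
  (C OR F) AND (NOT A AND E) = max(0, a+b−1) on (1.00, 0.56) = 0.56
  → value = 0.5600
|0.6300 − 0.5600| = 0.070

0.070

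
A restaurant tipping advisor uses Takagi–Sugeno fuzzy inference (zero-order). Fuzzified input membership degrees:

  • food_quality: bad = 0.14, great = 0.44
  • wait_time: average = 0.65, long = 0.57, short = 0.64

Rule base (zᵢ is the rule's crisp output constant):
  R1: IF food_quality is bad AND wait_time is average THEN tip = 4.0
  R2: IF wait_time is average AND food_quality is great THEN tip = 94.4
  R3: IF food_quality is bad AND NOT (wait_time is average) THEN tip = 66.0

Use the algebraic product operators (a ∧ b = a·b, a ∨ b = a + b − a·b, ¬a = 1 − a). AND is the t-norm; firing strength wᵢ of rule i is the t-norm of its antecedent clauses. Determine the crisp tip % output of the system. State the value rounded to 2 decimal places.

71.82

R1 (z=4.0): bad=0.14, average=0.65; AND[a·b] → w = 0.0910
R2 (z=94.4): average=0.65, great=0.44; AND[a·b] → w = 0.2860
R3 (z=66.0): bad=0.14, ¬average=1−0.65=0.35; AND[a·b] → w = 0.0490
Weighted average = (0.0910·4.0 + 0.2860·94.4 + 0.0490·66.0) / (0.0910 + 0.2860 + 0.0490)
  = 30.5964 / 0.4260 = 71.82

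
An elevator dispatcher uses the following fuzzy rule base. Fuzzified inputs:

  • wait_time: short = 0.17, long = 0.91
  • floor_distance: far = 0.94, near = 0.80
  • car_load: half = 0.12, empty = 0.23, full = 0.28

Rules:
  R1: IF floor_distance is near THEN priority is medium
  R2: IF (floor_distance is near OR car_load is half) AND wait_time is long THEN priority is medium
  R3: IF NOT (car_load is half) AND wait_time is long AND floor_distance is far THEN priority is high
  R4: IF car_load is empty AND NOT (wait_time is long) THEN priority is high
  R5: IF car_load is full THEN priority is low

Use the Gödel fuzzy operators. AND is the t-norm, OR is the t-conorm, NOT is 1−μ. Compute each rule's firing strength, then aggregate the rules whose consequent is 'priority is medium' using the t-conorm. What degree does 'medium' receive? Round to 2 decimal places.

0.80

R1: near=0.80 → w = 0.80
R2: (near=0.80 OR half=0.12) = 0.80; AND[min(a, b)] with long=0.91 → w = 0.80
R3: ¬half=1−0.12=0.88, long=0.91, far=0.94; AND[min(a, b)] → w = 0.88
R4: empty=0.23, ¬long=1−0.91=0.09; AND[min(a, b)] → w = 0.09
R5: full=0.28 → w = 0.28
Rules with consequent 'medium': {R1, R2} → strengths 0.80, 0.80
Aggregate via t-conorm [max(a, b)]: 0.80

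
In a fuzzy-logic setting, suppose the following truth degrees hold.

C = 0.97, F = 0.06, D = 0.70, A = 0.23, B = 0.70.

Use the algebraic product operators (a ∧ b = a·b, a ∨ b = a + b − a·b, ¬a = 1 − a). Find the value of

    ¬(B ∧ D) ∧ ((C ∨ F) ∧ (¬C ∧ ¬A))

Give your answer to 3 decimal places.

0.011

B ∧ D = a·b on (0.7000, 0.7000) = 0.4900
¬(B ∧ D) = 1 − 0.4900 = 0.5100
C ∨ F = a + b − a·b on (0.9700, 0.0600) = 0.9718
¬C = 1 − 0.9700 = 0.0300
¬A = 1 − 0.2300 = 0.7700
¬C ∧ ¬A = a·b on (0.0300, 0.7700) = 0.0231
(C ∨ F) ∧ (¬C ∧ ¬A) = a·b on (0.9718, 0.0231) = 0.0224
¬(B ∧ D) ∧ ((C ∨ F) ∧ (¬C ∧ ¬A)) = a·b on (0.5100, 0.0224) = 0.0114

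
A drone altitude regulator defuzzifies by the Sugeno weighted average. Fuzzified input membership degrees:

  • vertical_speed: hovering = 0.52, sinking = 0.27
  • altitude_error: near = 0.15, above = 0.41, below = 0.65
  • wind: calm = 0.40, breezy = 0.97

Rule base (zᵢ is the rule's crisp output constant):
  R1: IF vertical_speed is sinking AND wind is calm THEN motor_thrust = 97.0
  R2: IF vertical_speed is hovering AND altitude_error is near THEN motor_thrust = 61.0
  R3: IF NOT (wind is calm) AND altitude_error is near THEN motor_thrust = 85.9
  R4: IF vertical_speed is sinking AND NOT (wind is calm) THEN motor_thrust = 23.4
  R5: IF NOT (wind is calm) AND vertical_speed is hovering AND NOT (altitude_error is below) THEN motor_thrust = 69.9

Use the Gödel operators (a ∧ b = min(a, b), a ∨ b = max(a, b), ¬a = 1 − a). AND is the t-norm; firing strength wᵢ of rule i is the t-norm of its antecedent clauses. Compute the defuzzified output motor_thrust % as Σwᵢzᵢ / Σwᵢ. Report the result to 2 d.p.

66.39

R1 (z=97.0): sinking=0.27, calm=0.40; AND[min(a, b)] → w = 0.27
R2 (z=61.0): hovering=0.52, near=0.15; AND[min(a, b)] → w = 0.15
R3 (z=85.9): ¬calm=1−0.40=0.60, near=0.15; AND[min(a, b)] → w = 0.15
R4 (z=23.4): sinking=0.27, ¬calm=1−0.40=0.60; AND[min(a, b)] → w = 0.27
R5 (z=69.9): ¬calm=1−0.40=0.60, hovering=0.52, ¬below=1−0.65=0.35; AND[min(a, b)] → w = 0.35
Weighted average = (0.27·97.0 + 0.15·61.0 + 0.15·85.9 + 0.27·23.4 + 0.35·69.9) / (0.27 + 0.15 + 0.15 + 0.27 + 0.35)
  = 79.0080 / 1.1900 = 66.39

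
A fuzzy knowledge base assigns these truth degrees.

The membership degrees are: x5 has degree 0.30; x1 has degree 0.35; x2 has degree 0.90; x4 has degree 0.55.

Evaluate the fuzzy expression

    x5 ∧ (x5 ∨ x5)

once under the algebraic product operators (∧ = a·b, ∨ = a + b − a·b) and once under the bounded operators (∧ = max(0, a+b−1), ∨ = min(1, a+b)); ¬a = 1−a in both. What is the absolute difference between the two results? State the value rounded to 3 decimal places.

Under algebraic product:
  x5 ∨ x5 = a + b − a·b on (0.3000, 0.3000) = 0.5100
  x5 ∧ (x5 ∨ x5) = a·b on (0.3000, 0.5100) = 0.1530
  → value = 0.1530
Under bounded:
  x5 ∨ x5 = min(1, a+b) on (0.30, 0.30) = 0.60
  x5 ∧ (x5 ∨ x5) = max(0, a+b−1) on (0.30, 0.60) = 0.00
  → value = 0.0000
|0.1530 − 0.0000| = 0.153

0.153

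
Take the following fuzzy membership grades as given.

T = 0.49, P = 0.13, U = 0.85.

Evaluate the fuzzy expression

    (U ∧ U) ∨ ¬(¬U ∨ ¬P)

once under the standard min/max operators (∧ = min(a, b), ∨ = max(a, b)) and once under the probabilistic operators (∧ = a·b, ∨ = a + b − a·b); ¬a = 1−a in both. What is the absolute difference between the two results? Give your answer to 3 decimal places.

Under standard min/max:
  U ∧ U = min(a, b) on (0.85, 0.85) = 0.85
  ¬U = 1 − 0.85 = 0.15
  ¬P = 1 − 0.13 = 0.87
  ¬U ∨ ¬P = max(a, b) on (0.15, 0.87) = 0.87
  ¬(¬U ∨ ¬P) = 1 − 0.87 = 0.13
  (U ∧ U) ∨ ¬(¬U ∨ ¬P) = max(a, b) on (0.85, 0.13) = 0.85
  → value = 0.8500
Under probabilistic:
  U ∧ U = a·b on (0.8500, 0.8500) = 0.7225
  ¬U = 1 − 0.8500 = 0.1500
  ¬P = 1 − 0.1300 = 0.8700
  ¬U ∨ ¬P = a + b − a·b on (0.1500, 0.8700) = 0.8895
  ¬(¬U ∨ ¬P) = 1 − 0.8895 = 0.1105
  (U ∧ U) ∨ ¬(¬U ∨ ¬P) = a + b − a·b on (0.7225, 0.1105) = 0.7532
  → value = 0.7532
|0.8500 − 0.7532| = 0.097

0.097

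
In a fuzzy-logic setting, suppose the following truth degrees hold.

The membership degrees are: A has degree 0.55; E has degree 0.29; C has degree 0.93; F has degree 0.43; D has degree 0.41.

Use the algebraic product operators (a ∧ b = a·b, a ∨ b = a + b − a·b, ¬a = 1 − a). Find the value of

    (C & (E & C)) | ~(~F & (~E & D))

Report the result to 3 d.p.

0.876

E & C = a·b on (0.2900, 0.9300) = 0.2697
C & (E & C) = a·b on (0.9300, 0.2697) = 0.2508
~F = 1 − 0.4300 = 0.5700
~E = 1 − 0.2900 = 0.7100
~E & D = a·b on (0.7100, 0.4100) = 0.2911
~F & (~E & D) = a·b on (0.5700, 0.2911) = 0.1659
~(~F & (~E & D)) = 1 − 0.1659 = 0.8341
(C & (E & C)) | ~(~F & (~E & D)) = a + b − a·b on (0.2508, 0.8341) = 0.8757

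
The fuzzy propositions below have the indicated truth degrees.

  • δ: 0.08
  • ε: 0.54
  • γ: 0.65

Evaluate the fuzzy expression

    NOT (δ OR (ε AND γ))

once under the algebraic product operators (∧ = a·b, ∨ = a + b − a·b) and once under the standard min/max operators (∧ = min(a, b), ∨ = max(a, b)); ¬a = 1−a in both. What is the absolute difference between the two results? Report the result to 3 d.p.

Under algebraic product:
  ε AND γ = a·b on (0.5400, 0.6500) = 0.3510
  δ OR (ε AND γ) = a + b − a·b on (0.0800, 0.3510) = 0.4029
  NOT (δ OR (ε AND γ)) = 1 − 0.4029 = 0.5971
  → value = 0.5971
Under standard min/max:
  ε AND γ = min(a, b) on (0.54, 0.65) = 0.54
  δ OR (ε AND γ) = max(a, b) on (0.08, 0.54) = 0.54
  NOT (δ OR (ε AND γ)) = 1 − 0.54 = 0.46
  → value = 0.4600
|0.5971 − 0.4600| = 0.137

0.137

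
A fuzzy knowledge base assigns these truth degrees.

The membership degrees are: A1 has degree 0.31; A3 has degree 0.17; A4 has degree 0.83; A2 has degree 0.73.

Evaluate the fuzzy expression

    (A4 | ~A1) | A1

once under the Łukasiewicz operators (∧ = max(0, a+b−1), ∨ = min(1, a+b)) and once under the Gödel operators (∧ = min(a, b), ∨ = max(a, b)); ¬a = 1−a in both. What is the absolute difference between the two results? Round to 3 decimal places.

0.170

Under Łukasiewicz:
  ~A1 = 1 − 0.31 = 0.69
  A4 | ~A1 = min(1, a+b) on (0.83, 0.69) = 1.00
  (A4 | ~A1) | A1 = min(1, a+b) on (1.00, 0.31) = 1.00
  → value = 1.0000
Under Gödel:
  ~A1 = 1 − 0.31 = 0.69
  A4 | ~A1 = max(a, b) on (0.83, 0.69) = 0.83
  (A4 | ~A1) | A1 = max(a, b) on (0.83, 0.31) = 0.83
  → value = 0.8300
|1.0000 − 0.8300| = 0.170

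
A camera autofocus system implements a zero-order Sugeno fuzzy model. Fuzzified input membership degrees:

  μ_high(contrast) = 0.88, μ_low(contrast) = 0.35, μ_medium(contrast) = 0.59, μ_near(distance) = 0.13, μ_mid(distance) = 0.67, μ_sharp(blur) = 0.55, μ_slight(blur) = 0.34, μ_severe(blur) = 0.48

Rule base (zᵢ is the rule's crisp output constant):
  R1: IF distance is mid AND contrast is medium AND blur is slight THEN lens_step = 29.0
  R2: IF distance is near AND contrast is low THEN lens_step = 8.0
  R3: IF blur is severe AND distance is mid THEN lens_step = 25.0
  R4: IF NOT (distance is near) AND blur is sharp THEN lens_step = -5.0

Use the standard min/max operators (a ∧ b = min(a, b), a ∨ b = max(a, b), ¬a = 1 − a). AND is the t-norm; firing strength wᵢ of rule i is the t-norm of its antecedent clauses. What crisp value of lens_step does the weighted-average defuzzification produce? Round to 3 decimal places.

13.433

R1 (z=29.0): mid=0.67, medium=0.59, slight=0.34; AND[min(a, b)] → w = 0.34
R2 (z=8.0): near=0.13, low=0.35; AND[min(a, b)] → w = 0.13
R3 (z=25.0): severe=0.48, mid=0.67; AND[min(a, b)] → w = 0.48
R4 (z=-5.0): ¬near=1−0.13=0.87, sharp=0.55; AND[min(a, b)] → w = 0.55
Weighted average = (0.34·29.0 + 0.13·8.0 + 0.48·25.0 + 0.55·-5.0) / (0.34 + 0.13 + 0.48 + 0.55)
  = 20.1500 / 1.5000 = 13.433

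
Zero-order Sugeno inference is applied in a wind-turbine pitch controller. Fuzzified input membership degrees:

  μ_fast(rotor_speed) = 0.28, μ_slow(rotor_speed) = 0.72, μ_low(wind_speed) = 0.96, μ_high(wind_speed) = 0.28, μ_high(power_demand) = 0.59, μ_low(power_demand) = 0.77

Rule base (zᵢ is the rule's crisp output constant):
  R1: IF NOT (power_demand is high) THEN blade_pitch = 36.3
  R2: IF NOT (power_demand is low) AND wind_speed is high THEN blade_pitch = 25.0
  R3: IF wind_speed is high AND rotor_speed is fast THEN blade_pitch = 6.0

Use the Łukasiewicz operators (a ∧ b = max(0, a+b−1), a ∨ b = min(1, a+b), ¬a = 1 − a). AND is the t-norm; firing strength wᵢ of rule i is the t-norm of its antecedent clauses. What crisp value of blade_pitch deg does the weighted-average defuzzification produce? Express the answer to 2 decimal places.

36.30

R1 (z=36.3): ¬high=1−0.59=0.41 → w = 0.41
R2 (z=25.0): ¬low=1−0.77=0.23, high=0.28; AND[max(0, a+b−1)] → w = 0.00
R3 (z=6.0): high=0.28, fast=0.28; AND[max(0, a+b−1)] → w = 0.00
Weighted average = (0.41·36.3 + 0.00·25.0 + 0.00·6.0) / (0.41 + 0.00 + 0.00)
  = 14.8830 / 0.4100 = 36.30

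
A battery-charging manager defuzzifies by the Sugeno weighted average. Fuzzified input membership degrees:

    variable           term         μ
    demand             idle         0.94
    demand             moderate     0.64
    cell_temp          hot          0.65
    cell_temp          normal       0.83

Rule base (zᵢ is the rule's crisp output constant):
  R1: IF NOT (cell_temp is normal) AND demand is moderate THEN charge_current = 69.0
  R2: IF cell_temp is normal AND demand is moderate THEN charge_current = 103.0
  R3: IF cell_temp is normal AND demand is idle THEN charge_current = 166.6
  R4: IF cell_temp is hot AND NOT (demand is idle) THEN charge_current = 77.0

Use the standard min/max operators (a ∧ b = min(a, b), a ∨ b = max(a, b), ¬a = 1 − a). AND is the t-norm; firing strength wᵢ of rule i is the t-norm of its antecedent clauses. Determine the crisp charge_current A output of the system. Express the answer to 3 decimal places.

R1 (z=69.0): ¬normal=1−0.83=0.17, moderate=0.64; AND[min(a, b)] → w = 0.17
R2 (z=103.0): normal=0.83, moderate=0.64; AND[min(a, b)] → w = 0.64
R3 (z=166.6): normal=0.83, idle=0.94; AND[min(a, b)] → w = 0.83
R4 (z=77.0): hot=0.65, ¬idle=1−0.94=0.06; AND[min(a, b)] → w = 0.06
Weighted average = (0.17·69.0 + 0.64·103.0 + 0.83·166.6 + 0.06·77.0) / (0.17 + 0.64 + 0.83 + 0.06)
  = 220.5480 / 1.7000 = 129.734

129.734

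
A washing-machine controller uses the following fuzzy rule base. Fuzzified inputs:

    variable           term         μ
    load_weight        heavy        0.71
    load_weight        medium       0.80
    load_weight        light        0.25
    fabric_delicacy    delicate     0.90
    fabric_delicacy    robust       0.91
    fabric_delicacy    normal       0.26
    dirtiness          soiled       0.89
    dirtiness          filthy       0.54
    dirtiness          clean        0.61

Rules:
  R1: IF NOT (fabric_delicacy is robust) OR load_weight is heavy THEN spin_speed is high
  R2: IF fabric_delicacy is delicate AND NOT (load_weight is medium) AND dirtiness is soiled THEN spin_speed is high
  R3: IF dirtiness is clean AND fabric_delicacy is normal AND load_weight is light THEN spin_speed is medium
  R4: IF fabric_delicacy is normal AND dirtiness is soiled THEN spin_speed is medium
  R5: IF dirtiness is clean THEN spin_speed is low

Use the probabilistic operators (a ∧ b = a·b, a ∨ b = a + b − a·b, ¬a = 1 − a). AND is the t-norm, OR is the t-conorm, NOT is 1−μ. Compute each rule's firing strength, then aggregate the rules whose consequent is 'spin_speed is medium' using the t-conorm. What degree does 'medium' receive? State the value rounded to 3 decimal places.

R1: ¬robust=1−0.91=0.09, heavy=0.71; OR[a + b − a·b] → w = 0.7361
R2: delicate=0.90, ¬medium=1−0.80=0.20, soiled=0.89; AND[a·b] → w = 0.1602
R3: clean=0.61, normal=0.26, light=0.25; AND[a·b] → w = 0.0396
R4: normal=0.26, soiled=0.89; AND[a·b] → w = 0.2314
R5: clean=0.61 → w = 0.6100
Rules with consequent 'medium': {R3, R4} → strengths 0.0396, 0.2314
Aggregate via t-conorm [a + b − a·b]: 0.2619

0.262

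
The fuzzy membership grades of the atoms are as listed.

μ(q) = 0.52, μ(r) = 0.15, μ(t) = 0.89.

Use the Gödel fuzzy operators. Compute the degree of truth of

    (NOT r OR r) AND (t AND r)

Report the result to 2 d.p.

0.15

NOT r = 1 − 0.15 = 0.85
NOT r OR r = max(a, b) on (0.85, 0.15) = 0.85
t AND r = min(a, b) on (0.89, 0.15) = 0.15
(NOT r OR r) AND (t AND r) = min(a, b) on (0.85, 0.15) = 0.15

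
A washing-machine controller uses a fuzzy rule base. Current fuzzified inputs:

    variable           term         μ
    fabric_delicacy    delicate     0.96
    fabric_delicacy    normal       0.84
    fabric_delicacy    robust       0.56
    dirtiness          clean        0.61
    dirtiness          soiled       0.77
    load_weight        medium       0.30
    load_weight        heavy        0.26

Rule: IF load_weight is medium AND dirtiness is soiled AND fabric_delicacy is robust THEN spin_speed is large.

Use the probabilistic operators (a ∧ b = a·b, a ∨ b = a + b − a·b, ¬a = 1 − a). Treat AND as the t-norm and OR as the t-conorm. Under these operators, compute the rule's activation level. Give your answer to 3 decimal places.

firing strength: medium=0.30, soiled=0.77, robust=0.56; AND[a·b] → w = 0.1294

0.129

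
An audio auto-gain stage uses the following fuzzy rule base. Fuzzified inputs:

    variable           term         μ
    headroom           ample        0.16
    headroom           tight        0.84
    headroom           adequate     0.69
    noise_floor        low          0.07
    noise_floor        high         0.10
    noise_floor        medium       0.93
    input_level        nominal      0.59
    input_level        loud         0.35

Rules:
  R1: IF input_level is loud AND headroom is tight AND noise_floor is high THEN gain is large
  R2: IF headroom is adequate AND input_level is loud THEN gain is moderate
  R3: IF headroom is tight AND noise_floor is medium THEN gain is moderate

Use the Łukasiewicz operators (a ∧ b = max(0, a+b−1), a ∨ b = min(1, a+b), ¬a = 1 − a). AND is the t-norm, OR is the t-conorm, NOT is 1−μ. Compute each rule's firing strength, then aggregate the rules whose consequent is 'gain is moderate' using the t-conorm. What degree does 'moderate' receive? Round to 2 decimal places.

R1: loud=0.35, tight=0.84, high=0.10; AND[max(0, a+b−1)] → w = 0.00
R2: adequate=0.69, loud=0.35; AND[max(0, a+b−1)] → w = 0.04
R3: tight=0.84, medium=0.93; AND[max(0, a+b−1)] → w = 0.77
Rules with consequent 'moderate': {R2, R3} → strengths 0.04, 0.77
Aggregate via t-conorm [min(1, a+b)]: 0.81

0.81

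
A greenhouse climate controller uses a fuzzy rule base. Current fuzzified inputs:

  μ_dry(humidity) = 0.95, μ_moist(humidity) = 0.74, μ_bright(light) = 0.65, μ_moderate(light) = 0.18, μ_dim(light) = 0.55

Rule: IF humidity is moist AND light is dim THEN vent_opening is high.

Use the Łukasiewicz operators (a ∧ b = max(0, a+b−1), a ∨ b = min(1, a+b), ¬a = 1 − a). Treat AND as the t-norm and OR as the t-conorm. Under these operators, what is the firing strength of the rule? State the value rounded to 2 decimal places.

firing strength: moist=0.74, dim=0.55; AND[max(0, a+b−1)] → w = 0.29

0.29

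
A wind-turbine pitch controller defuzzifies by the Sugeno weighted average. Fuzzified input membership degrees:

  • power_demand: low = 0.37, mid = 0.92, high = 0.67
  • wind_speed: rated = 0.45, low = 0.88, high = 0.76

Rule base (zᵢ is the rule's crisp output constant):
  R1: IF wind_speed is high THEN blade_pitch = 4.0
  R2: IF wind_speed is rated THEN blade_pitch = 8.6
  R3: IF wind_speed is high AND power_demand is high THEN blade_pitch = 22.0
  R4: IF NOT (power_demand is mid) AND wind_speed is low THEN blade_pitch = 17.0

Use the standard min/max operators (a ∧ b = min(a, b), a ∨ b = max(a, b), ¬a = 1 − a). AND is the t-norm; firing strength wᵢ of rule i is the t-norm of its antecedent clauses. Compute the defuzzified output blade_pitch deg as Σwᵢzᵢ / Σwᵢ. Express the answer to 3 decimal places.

R1 (z=4.0): high=0.76 → w = 0.76
R2 (z=8.6): rated=0.45 → w = 0.45
R3 (z=22.0): high=0.76, high=0.67; AND[min(a, b)] → w = 0.67
R4 (z=17.0): ¬mid=1−0.92=0.08, low=0.88; AND[min(a, b)] → w = 0.08
Weighted average = (0.76·4.0 + 0.45·8.6 + 0.67·22.0 + 0.08·17.0) / (0.76 + 0.45 + 0.67 + 0.08)
  = 23.0100 / 1.9600 = 11.740

11.740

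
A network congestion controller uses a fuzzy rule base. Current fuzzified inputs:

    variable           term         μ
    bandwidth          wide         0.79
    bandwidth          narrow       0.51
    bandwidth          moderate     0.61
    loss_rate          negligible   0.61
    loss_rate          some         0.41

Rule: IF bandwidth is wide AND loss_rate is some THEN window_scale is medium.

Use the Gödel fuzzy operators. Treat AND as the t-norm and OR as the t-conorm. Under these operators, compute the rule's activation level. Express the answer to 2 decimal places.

0.41

firing strength: wide=0.79, some=0.41; AND[min(a, b)] → w = 0.41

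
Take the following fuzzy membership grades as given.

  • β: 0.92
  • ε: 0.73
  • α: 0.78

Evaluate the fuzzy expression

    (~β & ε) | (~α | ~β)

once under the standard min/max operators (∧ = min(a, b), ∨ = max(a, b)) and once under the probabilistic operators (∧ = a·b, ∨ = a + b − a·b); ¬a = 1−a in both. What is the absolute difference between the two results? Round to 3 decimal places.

0.104

Under standard min/max:
  ~β = 1 − 0.92 = 0.08
  ~β & ε = min(a, b) on (0.08, 0.73) = 0.08
  ~α = 1 − 0.78 = 0.22
  ~β = 1 − 0.92 = 0.08
  ~α | ~β = max(a, b) on (0.22, 0.08) = 0.22
  (~β & ε) | (~α | ~β) = max(a, b) on (0.08, 0.22) = 0.22
  → value = 0.2200
Under probabilistic:
  ~β = 1 − 0.9200 = 0.0800
  ~β & ε = a·b on (0.0800, 0.7300) = 0.0584
  ~α = 1 − 0.7800 = 0.2200
  ~β = 1 − 0.9200 = 0.0800
  ~α | ~β = a + b − a·b on (0.2200, 0.0800) = 0.2824
  (~β & ε) | (~α | ~β) = a + b − a·b on (0.0584, 0.2824) = 0.3243
  → value = 0.3243
|0.2200 − 0.3243| = 0.104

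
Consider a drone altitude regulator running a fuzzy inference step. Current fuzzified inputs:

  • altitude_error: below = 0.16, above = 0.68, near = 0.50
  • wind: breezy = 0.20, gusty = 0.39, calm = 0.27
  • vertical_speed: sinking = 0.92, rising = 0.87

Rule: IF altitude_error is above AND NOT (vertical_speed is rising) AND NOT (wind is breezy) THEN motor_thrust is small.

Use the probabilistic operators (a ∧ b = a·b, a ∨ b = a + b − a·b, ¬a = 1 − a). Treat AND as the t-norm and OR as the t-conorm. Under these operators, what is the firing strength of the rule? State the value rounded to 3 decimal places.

0.071

firing strength: above=0.68, ¬rising=1−0.87=0.13, ¬breezy=1−0.20=0.80; AND[a·b] → w = 0.0707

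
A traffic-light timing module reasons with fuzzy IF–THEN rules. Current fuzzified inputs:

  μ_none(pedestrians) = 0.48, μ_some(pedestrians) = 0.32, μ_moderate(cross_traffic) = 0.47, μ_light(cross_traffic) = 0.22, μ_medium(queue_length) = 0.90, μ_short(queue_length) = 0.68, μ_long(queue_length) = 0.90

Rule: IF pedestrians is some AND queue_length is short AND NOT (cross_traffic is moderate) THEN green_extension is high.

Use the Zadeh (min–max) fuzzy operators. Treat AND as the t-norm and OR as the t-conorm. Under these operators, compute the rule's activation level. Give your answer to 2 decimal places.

firing strength: some=0.32, short=0.68, ¬moderate=1−0.47=0.53; AND[min(a, b)] → w = 0.32

0.32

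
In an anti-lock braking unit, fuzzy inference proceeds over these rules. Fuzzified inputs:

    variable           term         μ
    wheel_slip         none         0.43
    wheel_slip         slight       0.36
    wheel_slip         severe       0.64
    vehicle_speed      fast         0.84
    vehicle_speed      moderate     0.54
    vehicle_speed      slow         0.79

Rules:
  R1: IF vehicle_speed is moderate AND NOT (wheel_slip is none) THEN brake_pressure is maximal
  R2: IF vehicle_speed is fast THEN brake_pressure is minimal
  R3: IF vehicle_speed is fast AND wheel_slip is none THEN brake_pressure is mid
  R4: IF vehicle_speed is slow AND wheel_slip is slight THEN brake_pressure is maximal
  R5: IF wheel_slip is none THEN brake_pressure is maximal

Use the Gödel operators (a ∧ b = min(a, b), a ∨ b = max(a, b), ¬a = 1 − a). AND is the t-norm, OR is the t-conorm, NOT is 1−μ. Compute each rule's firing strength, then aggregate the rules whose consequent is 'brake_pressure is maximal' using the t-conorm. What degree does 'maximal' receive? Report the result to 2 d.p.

0.54

R1: moderate=0.54, ¬none=1−0.43=0.57; AND[min(a, b)] → w = 0.54
R2: fast=0.84 → w = 0.84
R3: fast=0.84, none=0.43; AND[min(a, b)] → w = 0.43
R4: slow=0.79, slight=0.36; AND[min(a, b)] → w = 0.36
R5: none=0.43 → w = 0.43
Rules with consequent 'maximal': {R1, R4, R5} → strengths 0.54, 0.36, 0.43
Aggregate via t-conorm [max(a, b)]: 0.54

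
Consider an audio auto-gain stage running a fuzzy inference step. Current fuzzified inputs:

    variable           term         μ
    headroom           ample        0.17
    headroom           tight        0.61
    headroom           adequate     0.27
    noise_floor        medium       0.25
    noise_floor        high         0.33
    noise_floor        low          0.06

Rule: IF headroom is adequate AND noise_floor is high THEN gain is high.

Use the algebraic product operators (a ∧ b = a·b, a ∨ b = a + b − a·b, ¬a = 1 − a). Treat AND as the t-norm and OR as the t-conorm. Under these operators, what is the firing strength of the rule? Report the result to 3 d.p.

0.089

firing strength: adequate=0.27, high=0.33; AND[a·b] → w = 0.0891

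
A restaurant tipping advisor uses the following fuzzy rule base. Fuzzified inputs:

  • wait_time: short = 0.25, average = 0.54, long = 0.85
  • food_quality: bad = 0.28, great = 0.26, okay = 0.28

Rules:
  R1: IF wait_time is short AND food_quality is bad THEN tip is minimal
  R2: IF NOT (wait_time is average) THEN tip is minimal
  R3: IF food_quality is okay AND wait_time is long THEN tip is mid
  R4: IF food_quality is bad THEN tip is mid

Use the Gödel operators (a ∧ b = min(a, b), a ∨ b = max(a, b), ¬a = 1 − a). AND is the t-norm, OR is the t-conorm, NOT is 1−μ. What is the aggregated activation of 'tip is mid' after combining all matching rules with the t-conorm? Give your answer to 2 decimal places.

R1: short=0.25, bad=0.28; AND[min(a, b)] → w = 0.25
R2: ¬average=1−0.54=0.46 → w = 0.46
R3: okay=0.28, long=0.85; AND[min(a, b)] → w = 0.28
R4: bad=0.28 → w = 0.28
Rules with consequent 'mid': {R3, R4} → strengths 0.28, 0.28
Aggregate via t-conorm [max(a, b)]: 0.28

0.28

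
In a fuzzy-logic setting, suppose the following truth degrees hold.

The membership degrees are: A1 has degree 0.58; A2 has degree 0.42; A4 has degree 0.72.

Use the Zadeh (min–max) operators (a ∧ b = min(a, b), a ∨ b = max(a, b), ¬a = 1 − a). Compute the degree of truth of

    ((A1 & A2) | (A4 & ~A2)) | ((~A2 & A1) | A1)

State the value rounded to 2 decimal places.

A1 & A2 = min(a, b) on (0.58, 0.42) = 0.42
~A2 = 1 − 0.42 = 0.58
A4 & ~A2 = min(a, b) on (0.72, 0.58) = 0.58
(A1 & A2) | (A4 & ~A2) = max(a, b) on (0.42, 0.58) = 0.58
~A2 = 1 − 0.42 = 0.58
~A2 & A1 = min(a, b) on (0.58, 0.58) = 0.58
(~A2 & A1) | A1 = max(a, b) on (0.58, 0.58) = 0.58
((A1 & A2) | (A4 & ~A2)) | ((~A2 & A1) | A1) = max(a, b) on (0.58, 0.58) = 0.58

0.58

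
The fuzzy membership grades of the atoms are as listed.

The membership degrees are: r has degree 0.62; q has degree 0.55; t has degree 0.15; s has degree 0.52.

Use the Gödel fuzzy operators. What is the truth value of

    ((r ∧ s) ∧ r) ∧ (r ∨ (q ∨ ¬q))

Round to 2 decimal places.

0.52

r ∧ s = min(a, b) on (0.62, 0.52) = 0.52
(r ∧ s) ∧ r = min(a, b) on (0.52, 0.62) = 0.52
¬q = 1 − 0.55 = 0.45
q ∨ ¬q = max(a, b) on (0.55, 0.45) = 0.55
r ∨ (q ∨ ¬q) = max(a, b) on (0.62, 0.55) = 0.62
((r ∧ s) ∧ r) ∧ (r ∨ (q ∨ ¬q)) = min(a, b) on (0.52, 0.62) = 0.52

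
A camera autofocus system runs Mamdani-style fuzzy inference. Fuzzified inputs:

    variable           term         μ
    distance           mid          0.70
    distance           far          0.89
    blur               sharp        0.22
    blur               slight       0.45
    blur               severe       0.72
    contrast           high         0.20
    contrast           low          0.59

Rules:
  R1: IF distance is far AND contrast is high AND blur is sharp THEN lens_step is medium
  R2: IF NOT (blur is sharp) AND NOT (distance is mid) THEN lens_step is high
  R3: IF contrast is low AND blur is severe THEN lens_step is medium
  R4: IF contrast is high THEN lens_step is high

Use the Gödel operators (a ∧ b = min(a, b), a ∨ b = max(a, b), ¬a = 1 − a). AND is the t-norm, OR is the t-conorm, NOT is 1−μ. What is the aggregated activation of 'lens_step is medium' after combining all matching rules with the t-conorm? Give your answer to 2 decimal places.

R1: far=0.89, high=0.20, sharp=0.22; AND[min(a, b)] → w = 0.20
R2: ¬sharp=1−0.22=0.78, ¬mid=1−0.70=0.30; AND[min(a, b)] → w = 0.30
R3: low=0.59, severe=0.72; AND[min(a, b)] → w = 0.59
R4: high=0.20 → w = 0.20
Rules with consequent 'medium': {R1, R3} → strengths 0.20, 0.59
Aggregate via t-conorm [max(a, b)]: 0.59

0.59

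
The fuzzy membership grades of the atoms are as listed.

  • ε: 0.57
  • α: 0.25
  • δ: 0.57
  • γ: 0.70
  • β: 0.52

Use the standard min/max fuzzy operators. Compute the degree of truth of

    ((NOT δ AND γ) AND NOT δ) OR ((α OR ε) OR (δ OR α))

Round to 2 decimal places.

NOT δ = 1 − 0.57 = 0.43
NOT δ AND γ = min(a, b) on (0.43, 0.70) = 0.43
NOT δ = 1 − 0.57 = 0.43
(NOT δ AND γ) AND NOT δ = min(a, b) on (0.43, 0.43) = 0.43
α OR ε = max(a, b) on (0.25, 0.57) = 0.57
δ OR α = max(a, b) on (0.57, 0.25) = 0.57
(α OR ε) OR (δ OR α) = max(a, b) on (0.57, 0.57) = 0.57
((NOT δ AND γ) AND NOT δ) OR ((α OR ε) OR (δ OR α)) = max(a, b) on (0.43, 0.57) = 0.57

0.57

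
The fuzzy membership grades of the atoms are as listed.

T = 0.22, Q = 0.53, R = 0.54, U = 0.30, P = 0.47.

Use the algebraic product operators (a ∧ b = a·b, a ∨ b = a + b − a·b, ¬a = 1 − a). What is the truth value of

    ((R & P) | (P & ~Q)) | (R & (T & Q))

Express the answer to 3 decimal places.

R & P = a·b on (0.5400, 0.4700) = 0.2538
~Q = 1 − 0.5300 = 0.4700
P & ~Q = a·b on (0.4700, 0.4700) = 0.2209
(R & P) | (P & ~Q) = a + b − a·b on (0.2538, 0.2209) = 0.4186
T & Q = a·b on (0.2200, 0.5300) = 0.1166
R & (T & Q) = a·b on (0.5400, 0.1166) = 0.0630
((R & P) | (P & ~Q)) | (R & (T & Q)) = a + b − a·b on (0.4186, 0.0630) = 0.4552

0.455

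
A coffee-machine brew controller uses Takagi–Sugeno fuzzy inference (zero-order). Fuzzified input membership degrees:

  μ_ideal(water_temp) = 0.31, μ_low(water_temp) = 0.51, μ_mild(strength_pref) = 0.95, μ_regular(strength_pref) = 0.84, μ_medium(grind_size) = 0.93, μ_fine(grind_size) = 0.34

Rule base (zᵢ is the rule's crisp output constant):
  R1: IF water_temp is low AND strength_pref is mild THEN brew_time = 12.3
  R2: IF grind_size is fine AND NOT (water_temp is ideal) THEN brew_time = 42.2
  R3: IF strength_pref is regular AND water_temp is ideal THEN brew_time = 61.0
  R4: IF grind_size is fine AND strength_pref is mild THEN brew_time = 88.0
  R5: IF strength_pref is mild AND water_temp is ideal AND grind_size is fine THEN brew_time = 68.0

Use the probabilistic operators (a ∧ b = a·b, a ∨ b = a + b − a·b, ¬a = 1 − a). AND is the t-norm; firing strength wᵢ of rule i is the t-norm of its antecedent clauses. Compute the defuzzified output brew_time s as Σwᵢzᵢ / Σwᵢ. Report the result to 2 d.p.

R1 (z=12.3): low=0.51, mild=0.95; AND[a·b] → w = 0.4845
R2 (z=42.2): fine=0.34, ¬ideal=1−0.31=0.69; AND[a·b] → w = 0.2346
R3 (z=61.0): regular=0.84, ideal=0.31; AND[a·b] → w = 0.2604
R4 (z=88.0): fine=0.34, mild=0.95; AND[a·b] → w = 0.3230
R5 (z=68.0): mild=0.95, ideal=0.31, fine=0.34; AND[a·b] → w = 0.1001
Weighted average = (0.4845·12.3 + 0.2346·42.2 + 0.2604·61.0 + 0.3230·88.0 + 0.1001·68.0) / (0.4845 + 0.2346 + 0.2604 + 0.3230 + 0.1001)
  = 66.9767 / 1.4026 = 47.75

47.75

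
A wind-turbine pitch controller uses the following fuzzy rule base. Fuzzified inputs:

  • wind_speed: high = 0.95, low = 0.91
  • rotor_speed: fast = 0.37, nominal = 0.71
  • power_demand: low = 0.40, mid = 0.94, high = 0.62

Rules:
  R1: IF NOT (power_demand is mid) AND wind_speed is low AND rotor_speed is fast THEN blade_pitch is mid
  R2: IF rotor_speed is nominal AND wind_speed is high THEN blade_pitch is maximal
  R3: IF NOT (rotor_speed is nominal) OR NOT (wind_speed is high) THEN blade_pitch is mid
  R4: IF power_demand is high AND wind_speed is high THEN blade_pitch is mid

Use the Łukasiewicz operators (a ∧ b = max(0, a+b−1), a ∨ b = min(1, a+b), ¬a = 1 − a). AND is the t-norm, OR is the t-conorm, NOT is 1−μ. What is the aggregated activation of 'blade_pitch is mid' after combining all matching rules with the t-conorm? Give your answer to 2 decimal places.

R1: ¬mid=1−0.94=0.06, low=0.91, fast=0.37; AND[max(0, a+b−1)] → w = 0.00
R2: nominal=0.71, high=0.95; AND[max(0, a+b−1)] → w = 0.66
R3: ¬nominal=1−0.71=0.29, ¬high=1−0.95=0.05; OR[min(1, a+b)] → w = 0.34
R4: high=0.62, high=0.95; AND[max(0, a+b−1)] → w = 0.57
Rules with consequent 'mid': {R1, R3, R4} → strengths 0.00, 0.34, 0.57
Aggregate via t-conorm [min(1, a+b)]: 0.91

0.91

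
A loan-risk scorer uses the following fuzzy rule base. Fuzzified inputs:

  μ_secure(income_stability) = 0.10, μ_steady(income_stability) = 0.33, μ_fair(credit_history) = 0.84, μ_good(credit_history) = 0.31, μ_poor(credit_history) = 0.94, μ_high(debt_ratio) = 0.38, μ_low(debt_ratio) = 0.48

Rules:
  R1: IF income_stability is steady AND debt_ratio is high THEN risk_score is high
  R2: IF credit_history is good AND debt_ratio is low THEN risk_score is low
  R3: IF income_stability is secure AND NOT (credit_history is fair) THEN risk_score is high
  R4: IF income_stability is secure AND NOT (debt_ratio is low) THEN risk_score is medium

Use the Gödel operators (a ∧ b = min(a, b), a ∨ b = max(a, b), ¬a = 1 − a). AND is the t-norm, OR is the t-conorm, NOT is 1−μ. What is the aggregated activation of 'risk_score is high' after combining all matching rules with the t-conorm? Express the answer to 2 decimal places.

R1: steady=0.33, high=0.38; AND[min(a, b)] → w = 0.33
R2: good=0.31, low=0.48; AND[min(a, b)] → w = 0.31
R3: secure=0.10, ¬fair=1−0.84=0.16; AND[min(a, b)] → w = 0.10
R4: secure=0.10, ¬low=1−0.48=0.52; AND[min(a, b)] → w = 0.10
Rules with consequent 'high': {R1, R3} → strengths 0.33, 0.10
Aggregate via t-conorm [max(a, b)]: 0.33

0.33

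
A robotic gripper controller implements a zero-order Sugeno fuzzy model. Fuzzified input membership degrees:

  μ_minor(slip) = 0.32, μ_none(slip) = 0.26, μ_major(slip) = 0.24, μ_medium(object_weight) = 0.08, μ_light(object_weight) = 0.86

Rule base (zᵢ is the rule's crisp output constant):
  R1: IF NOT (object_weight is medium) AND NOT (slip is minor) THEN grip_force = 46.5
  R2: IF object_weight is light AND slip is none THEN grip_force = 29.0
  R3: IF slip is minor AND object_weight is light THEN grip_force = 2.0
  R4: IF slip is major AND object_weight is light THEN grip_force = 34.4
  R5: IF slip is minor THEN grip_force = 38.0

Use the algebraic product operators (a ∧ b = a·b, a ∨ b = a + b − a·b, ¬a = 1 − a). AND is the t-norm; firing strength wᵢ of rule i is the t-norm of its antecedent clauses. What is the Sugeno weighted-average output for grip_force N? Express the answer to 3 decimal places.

R1 (z=46.5): ¬medium=1−0.08=0.92, ¬minor=1−0.32=0.68; AND[a·b] → w = 0.6256
R2 (z=29.0): light=0.86, none=0.26; AND[a·b] → w = 0.2236
R3 (z=2.0): minor=0.32, light=0.86; AND[a·b] → w = 0.2752
R4 (z=34.4): major=0.24, light=0.86; AND[a·b] → w = 0.2064
R5 (z=38.0): minor=0.32 → w = 0.3200
Weighted average = (0.6256·46.5 + 0.2236·29.0 + 0.2752·2.0 + 0.2064·34.4 + 0.3200·38.0) / (0.6256 + 0.2236 + 0.2752 + 0.2064 + 0.3200)
  = 55.3854 / 1.6508 = 33.551

33.551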